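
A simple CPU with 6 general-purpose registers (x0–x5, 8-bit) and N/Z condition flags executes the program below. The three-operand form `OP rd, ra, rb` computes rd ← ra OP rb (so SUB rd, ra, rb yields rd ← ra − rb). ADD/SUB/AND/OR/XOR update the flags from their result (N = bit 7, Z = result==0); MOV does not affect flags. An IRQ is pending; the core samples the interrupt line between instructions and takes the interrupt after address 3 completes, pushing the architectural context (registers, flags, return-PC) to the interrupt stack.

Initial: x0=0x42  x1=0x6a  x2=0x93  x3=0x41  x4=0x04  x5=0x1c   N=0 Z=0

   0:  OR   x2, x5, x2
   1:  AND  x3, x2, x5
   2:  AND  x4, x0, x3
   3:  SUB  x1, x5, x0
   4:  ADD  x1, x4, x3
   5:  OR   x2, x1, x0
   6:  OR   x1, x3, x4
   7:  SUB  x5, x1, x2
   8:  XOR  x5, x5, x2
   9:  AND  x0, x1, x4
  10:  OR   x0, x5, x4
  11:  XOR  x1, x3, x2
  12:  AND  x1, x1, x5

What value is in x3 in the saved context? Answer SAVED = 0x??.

SAVED = 0x1c

after  0: x0=0x42 x1=0x6a x2=0x9f x3=0x41 x4=0x04 x5=0x1c  N=1 Z=0
after  1: x0=0x42 x1=0x6a x2=0x9f x3=0x1c x4=0x04 x5=0x1c  N=0 Z=0
after  2: x0=0x42 x1=0x6a x2=0x9f x3=0x1c x4=0x00 x5=0x1c  N=0 Z=1
after  3: x0=0x42 x1=0xda x2=0x9f x3=0x1c x4=0x00 x5=0x1c  N=1 Z=0
-- IRQ taken; context saved, return-PC = 4 --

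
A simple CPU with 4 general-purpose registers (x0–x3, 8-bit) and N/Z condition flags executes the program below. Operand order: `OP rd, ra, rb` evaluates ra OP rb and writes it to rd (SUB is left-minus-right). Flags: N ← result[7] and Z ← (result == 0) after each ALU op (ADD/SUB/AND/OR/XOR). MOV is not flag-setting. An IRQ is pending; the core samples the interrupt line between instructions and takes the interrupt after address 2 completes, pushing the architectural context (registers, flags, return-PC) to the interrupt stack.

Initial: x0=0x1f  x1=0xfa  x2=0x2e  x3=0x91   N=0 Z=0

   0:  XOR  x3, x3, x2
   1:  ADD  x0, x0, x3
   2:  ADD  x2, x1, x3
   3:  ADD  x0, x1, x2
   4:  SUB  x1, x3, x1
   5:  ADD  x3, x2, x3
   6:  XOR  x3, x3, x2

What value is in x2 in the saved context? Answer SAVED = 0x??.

after  0: x0=0x1f x1=0xfa x2=0x2e x3=0xbf  N=1 Z=0
after  1: x0=0xde x1=0xfa x2=0x2e x3=0xbf  N=1 Z=0
after  2: x0=0xde x1=0xfa x2=0xb9 x3=0xbf  N=1 Z=0
-- IRQ taken; context saved, return-PC = 3 --

SAVED = 0xb9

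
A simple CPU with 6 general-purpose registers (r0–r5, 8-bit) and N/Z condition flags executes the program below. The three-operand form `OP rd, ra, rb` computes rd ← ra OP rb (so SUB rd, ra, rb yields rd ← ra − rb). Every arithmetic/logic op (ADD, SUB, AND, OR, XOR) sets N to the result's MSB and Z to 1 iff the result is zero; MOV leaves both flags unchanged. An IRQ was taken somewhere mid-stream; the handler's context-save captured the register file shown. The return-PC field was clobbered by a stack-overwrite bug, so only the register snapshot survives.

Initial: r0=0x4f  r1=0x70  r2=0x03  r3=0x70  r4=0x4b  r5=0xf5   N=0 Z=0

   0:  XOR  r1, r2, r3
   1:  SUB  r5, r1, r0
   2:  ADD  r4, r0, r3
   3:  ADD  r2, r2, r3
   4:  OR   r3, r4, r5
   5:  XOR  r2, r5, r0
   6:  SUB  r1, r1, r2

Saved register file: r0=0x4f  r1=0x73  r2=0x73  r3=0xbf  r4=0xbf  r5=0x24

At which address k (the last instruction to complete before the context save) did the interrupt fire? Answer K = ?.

K = 4

after  0: r0=0x4f r1=0x73 r2=0x03 r3=0x70 r4=0x4b r5=0xf5  N=0 Z=0
after  1: r0=0x4f r1=0x73 r2=0x03 r3=0x70 r4=0x4b r5=0x24  N=0 Z=0
after  2: r0=0x4f r1=0x73 r2=0x03 r3=0x70 r4=0xbf r5=0x24  N=1 Z=0
after  3: r0=0x4f r1=0x73 r2=0x73 r3=0x70 r4=0xbf r5=0x24  N=0 Z=0
after  4: r0=0x4f r1=0x73 r2=0x73 r3=0xbf r4=0xbf r5=0x24  N=1 Z=0
-- IRQ taken; context saved, return-PC = 5 --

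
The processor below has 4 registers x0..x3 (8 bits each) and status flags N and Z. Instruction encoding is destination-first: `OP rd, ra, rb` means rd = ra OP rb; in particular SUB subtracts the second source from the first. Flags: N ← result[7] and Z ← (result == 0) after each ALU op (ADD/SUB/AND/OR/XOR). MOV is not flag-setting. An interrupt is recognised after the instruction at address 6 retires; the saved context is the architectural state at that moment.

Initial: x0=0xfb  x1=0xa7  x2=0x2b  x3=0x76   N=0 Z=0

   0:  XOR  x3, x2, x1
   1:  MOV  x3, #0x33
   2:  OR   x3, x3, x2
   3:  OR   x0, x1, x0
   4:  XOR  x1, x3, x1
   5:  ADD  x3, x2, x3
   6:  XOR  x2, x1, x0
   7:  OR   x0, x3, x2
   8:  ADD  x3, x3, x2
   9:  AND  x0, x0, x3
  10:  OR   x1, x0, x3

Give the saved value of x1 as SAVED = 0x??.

after  0: x0=0xfb x1=0xa7 x2=0x2b x3=0x8c  N=1 Z=0
after  1: x0=0xfb x1=0xa7 x2=0x2b x3=0x33  N=1 Z=0
after  2: x0=0xfb x1=0xa7 x2=0x2b x3=0x3b  N=0 Z=0
after  3: x0=0xff x1=0xa7 x2=0x2b x3=0x3b  N=1 Z=0
after  4: x0=0xff x1=0x9c x2=0x2b x3=0x3b  N=1 Z=0
after  5: x0=0xff x1=0x9c x2=0x2b x3=0x66  N=0 Z=0
after  6: x0=0xff x1=0x9c x2=0x63 x3=0x66  N=0 Z=0
-- IRQ taken; context saved, return-PC = 7 --

SAVED = 0x9c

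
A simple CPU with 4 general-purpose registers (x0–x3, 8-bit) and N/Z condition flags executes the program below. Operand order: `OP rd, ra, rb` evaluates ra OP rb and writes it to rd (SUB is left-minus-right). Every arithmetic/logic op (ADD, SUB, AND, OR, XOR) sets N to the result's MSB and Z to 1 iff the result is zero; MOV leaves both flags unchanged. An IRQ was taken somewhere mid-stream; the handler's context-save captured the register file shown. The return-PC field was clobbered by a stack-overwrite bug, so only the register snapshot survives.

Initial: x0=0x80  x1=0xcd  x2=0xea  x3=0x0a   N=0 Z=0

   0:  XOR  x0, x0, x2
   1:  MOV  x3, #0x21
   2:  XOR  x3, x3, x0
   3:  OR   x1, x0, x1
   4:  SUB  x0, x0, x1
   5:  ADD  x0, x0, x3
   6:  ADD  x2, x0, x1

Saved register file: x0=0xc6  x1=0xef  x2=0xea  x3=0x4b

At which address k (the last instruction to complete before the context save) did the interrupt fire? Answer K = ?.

K = 5

after  0: x0=0x6a x1=0xcd x2=0xea x3=0x0a  N=0 Z=0
after  1: x0=0x6a x1=0xcd x2=0xea x3=0x21  N=0 Z=0
after  2: x0=0x6a x1=0xcd x2=0xea x3=0x4b  N=0 Z=0
after  3: x0=0x6a x1=0xef x2=0xea x3=0x4b  N=1 Z=0
after  4: x0=0x7b x1=0xef x2=0xea x3=0x4b  N=0 Z=0
after  5: x0=0xc6 x1=0xef x2=0xea x3=0x4b  N=1 Z=0
-- IRQ taken; context saved, return-PC = 6 --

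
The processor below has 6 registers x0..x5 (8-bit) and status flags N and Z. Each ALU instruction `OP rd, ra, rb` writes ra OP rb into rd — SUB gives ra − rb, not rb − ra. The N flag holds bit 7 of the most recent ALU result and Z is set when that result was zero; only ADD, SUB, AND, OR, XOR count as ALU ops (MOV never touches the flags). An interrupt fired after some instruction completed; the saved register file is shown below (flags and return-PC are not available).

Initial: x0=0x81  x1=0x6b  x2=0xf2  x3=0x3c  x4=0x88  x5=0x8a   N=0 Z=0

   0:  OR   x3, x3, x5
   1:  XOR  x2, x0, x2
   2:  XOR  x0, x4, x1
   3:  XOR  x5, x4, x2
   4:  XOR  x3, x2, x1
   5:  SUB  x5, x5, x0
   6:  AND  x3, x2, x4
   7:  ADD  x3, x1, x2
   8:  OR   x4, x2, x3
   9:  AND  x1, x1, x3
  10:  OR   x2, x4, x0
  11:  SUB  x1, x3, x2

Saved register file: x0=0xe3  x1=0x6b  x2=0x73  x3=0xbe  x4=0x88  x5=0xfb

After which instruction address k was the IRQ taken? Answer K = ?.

K = 3

after  0: x0=0x81 x1=0x6b x2=0xf2 x3=0xbe x4=0x88 x5=0x8a  N=1 Z=0
after  1: x0=0x81 x1=0x6b x2=0x73 x3=0xbe x4=0x88 x5=0x8a  N=0 Z=0
after  2: x0=0xe3 x1=0x6b x2=0x73 x3=0xbe x4=0x88 x5=0x8a  N=1 Z=0
after  3: x0=0xe3 x1=0x6b x2=0x73 x3=0xbe x4=0x88 x5=0xfb  N=1 Z=0
-- IRQ taken; context saved, return-PC = 4 --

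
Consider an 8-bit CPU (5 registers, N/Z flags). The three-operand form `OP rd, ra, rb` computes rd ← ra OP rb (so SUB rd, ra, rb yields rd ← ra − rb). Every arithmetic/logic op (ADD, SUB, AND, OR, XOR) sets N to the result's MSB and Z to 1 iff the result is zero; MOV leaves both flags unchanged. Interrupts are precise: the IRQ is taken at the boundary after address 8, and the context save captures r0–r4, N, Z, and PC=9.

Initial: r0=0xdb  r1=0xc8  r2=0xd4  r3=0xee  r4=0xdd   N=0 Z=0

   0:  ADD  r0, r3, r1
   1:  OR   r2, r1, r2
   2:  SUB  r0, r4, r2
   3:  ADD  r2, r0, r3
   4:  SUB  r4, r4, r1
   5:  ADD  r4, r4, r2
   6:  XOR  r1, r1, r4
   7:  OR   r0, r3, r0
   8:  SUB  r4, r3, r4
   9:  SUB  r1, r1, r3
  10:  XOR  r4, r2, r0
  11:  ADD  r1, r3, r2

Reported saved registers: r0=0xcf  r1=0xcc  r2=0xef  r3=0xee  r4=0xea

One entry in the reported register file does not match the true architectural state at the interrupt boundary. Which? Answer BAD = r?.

BAD = r0

after  0: r0=0xb6 r1=0xc8 r2=0xd4 r3=0xee r4=0xdd  N=1 Z=0
after  1: r0=0xb6 r1=0xc8 r2=0xdc r3=0xee r4=0xdd  N=1 Z=0
after  2: r0=0x01 r1=0xc8 r2=0xdc r3=0xee r4=0xdd  N=0 Z=0
after  3: r0=0x01 r1=0xc8 r2=0xef r3=0xee r4=0xdd  N=1 Z=0
after  4: r0=0x01 r1=0xc8 r2=0xef r3=0xee r4=0x15  N=0 Z=0
after  5: r0=0x01 r1=0xc8 r2=0xef r3=0xee r4=0x04  N=0 Z=0
after  6: r0=0x01 r1=0xcc r2=0xef r3=0xee r4=0x04  N=1 Z=0
after  7: r0=0xef r1=0xcc r2=0xef r3=0xee r4=0x04  N=1 Z=0
after  8: r0=0xef r1=0xcc r2=0xef r3=0xee r4=0xea  N=1 Z=0
-- IRQ taken; context saved, return-PC = 9 --
mismatch: r0: reported 0xcf vs actual 0xef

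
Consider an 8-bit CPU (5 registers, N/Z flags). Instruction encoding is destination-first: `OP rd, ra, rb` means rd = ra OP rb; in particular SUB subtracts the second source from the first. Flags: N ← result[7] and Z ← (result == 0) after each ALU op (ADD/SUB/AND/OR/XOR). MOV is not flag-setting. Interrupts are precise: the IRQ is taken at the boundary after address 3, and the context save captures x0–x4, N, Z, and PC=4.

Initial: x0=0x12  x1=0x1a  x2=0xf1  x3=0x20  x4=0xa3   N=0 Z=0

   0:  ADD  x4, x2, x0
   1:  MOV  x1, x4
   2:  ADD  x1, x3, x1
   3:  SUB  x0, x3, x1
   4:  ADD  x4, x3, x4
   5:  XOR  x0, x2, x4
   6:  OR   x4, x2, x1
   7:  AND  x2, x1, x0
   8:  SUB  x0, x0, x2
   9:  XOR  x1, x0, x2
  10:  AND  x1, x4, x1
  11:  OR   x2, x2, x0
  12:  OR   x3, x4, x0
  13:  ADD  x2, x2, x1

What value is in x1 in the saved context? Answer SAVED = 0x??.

SAVED = 0x23

after  0: x0=0x12 x1=0x1a x2=0xf1 x3=0x20 x4=0x03  N=0 Z=0
after  1: x0=0x12 x1=0x03 x2=0xf1 x3=0x20 x4=0x03  N=0 Z=0
after  2: x0=0x12 x1=0x23 x2=0xf1 x3=0x20 x4=0x03  N=0 Z=0
after  3: x0=0xfd x1=0x23 x2=0xf1 x3=0x20 x4=0x03  N=1 Z=0
-- IRQ taken; context saved, return-PC = 4 --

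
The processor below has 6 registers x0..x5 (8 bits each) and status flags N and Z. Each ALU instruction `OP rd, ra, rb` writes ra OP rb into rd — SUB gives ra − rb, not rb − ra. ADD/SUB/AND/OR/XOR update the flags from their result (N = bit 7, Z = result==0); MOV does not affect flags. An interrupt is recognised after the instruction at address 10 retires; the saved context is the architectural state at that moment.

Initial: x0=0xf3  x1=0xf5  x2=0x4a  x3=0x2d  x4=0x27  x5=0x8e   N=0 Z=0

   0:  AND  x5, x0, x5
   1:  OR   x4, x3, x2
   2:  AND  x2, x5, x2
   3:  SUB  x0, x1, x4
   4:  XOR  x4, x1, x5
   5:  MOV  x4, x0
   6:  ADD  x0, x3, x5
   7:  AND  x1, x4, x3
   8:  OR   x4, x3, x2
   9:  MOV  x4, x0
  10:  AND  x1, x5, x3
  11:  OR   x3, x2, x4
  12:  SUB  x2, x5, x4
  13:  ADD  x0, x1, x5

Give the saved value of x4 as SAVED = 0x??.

SAVED = 0xaf

after  0: x0=0xf3 x1=0xf5 x2=0x4a x3=0x2d x4=0x27 x5=0x82  N=1 Z=0
after  1: x0=0xf3 x1=0xf5 x2=0x4a x3=0x2d x4=0x6f x5=0x82  N=0 Z=0
after  2: x0=0xf3 x1=0xf5 x2=0x02 x3=0x2d x4=0x6f x5=0x82  N=0 Z=0
after  3: x0=0x86 x1=0xf5 x2=0x02 x3=0x2d x4=0x6f x5=0x82  N=1 Z=0
after  4: x0=0x86 x1=0xf5 x2=0x02 x3=0x2d x4=0x77 x5=0x82  N=0 Z=0
after  5: x0=0x86 x1=0xf5 x2=0x02 x3=0x2d x4=0x86 x5=0x82  N=0 Z=0
after  6: x0=0xaf x1=0xf5 x2=0x02 x3=0x2d x4=0x86 x5=0x82  N=1 Z=0
after  7: x0=0xaf x1=0x04 x2=0x02 x3=0x2d x4=0x86 x5=0x82  N=0 Z=0
after  8: x0=0xaf x1=0x04 x2=0x02 x3=0x2d x4=0x2f x5=0x82  N=0 Z=0
after  9: x0=0xaf x1=0x04 x2=0x02 x3=0x2d x4=0xaf x5=0x82  N=0 Z=0
after 10: x0=0xaf x1=0x00 x2=0x02 x3=0x2d x4=0xaf x5=0x82  N=0 Z=1
-- IRQ taken; context saved, return-PC = 11 --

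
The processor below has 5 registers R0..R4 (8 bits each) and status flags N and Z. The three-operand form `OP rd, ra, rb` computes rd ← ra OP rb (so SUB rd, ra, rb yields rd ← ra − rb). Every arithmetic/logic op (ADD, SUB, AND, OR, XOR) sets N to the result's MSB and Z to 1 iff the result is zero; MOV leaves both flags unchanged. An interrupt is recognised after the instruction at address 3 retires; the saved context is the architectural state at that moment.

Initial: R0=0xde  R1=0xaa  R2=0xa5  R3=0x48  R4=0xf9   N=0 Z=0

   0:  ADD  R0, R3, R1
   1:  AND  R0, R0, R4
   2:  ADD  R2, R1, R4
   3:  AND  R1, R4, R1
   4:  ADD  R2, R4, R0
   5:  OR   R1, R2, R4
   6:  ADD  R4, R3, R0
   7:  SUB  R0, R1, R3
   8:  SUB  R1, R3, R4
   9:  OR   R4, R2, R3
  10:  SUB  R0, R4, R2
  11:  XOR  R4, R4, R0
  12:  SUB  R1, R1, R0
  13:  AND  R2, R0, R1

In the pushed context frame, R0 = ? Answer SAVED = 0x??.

SAVED = 0xf0

after  0: R0=0xf2 R1=0xaa R2=0xa5 R3=0x48 R4=0xf9  N=1 Z=0
after  1: R0=0xf0 R1=0xaa R2=0xa5 R3=0x48 R4=0xf9  N=1 Z=0
after  2: R0=0xf0 R1=0xaa R2=0xa3 R3=0x48 R4=0xf9  N=1 Z=0
after  3: R0=0xf0 R1=0xa8 R2=0xa3 R3=0x48 R4=0xf9  N=1 Z=0
-- IRQ taken; context saved, return-PC = 4 --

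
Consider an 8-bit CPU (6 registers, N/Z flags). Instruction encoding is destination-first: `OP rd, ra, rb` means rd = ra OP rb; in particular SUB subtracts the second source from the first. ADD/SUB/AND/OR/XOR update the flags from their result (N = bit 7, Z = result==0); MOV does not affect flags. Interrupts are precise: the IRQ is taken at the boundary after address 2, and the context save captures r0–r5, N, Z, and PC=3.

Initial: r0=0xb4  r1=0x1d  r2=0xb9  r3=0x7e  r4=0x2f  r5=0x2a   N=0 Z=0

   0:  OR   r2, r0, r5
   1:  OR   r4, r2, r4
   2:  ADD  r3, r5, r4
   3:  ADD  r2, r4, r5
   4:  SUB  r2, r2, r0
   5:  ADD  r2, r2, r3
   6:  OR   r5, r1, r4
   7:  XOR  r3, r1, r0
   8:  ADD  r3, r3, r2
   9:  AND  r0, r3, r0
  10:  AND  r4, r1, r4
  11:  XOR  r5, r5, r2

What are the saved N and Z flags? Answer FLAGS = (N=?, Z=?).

after  0: r0=0xb4 r1=0x1d r2=0xbe r3=0x7e r4=0x2f r5=0x2a  N=1 Z=0
after  1: r0=0xb4 r1=0x1d r2=0xbe r3=0x7e r4=0xbf r5=0x2a  N=1 Z=0
after  2: r0=0xb4 r1=0x1d r2=0xbe r3=0xe9 r4=0xbf r5=0x2a  N=1 Z=0
-- IRQ taken; context saved, return-PC = 3 --

FLAGS = (N=1, Z=0)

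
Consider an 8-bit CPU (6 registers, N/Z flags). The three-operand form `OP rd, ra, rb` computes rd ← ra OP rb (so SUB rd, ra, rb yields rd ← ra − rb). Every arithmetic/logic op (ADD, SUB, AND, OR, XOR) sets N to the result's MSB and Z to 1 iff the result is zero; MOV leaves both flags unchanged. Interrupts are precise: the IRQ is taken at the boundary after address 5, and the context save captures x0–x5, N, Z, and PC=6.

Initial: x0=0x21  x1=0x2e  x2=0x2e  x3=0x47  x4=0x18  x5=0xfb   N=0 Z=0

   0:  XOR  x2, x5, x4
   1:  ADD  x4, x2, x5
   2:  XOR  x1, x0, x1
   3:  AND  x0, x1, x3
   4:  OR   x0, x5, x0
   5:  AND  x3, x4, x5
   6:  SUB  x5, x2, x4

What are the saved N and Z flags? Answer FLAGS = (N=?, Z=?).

FLAGS = (N=1, Z=0)

after  0: x0=0x21 x1=0x2e x2=0xe3 x3=0x47 x4=0x18 x5=0xfb  N=1 Z=0
after  1: x0=0x21 x1=0x2e x2=0xe3 x3=0x47 x4=0xde x5=0xfb  N=1 Z=0
after  2: x0=0x21 x1=0x0f x2=0xe3 x3=0x47 x4=0xde x5=0xfb  N=0 Z=0
after  3: x0=0x07 x1=0x0f x2=0xe3 x3=0x47 x4=0xde x5=0xfb  N=0 Z=0
after  4: x0=0xff x1=0x0f x2=0xe3 x3=0x47 x4=0xde x5=0xfb  N=1 Z=0
after  5: x0=0xff x1=0x0f x2=0xe3 x3=0xda x4=0xde x5=0xfb  N=1 Z=0
-- IRQ taken; context saved, return-PC = 6 --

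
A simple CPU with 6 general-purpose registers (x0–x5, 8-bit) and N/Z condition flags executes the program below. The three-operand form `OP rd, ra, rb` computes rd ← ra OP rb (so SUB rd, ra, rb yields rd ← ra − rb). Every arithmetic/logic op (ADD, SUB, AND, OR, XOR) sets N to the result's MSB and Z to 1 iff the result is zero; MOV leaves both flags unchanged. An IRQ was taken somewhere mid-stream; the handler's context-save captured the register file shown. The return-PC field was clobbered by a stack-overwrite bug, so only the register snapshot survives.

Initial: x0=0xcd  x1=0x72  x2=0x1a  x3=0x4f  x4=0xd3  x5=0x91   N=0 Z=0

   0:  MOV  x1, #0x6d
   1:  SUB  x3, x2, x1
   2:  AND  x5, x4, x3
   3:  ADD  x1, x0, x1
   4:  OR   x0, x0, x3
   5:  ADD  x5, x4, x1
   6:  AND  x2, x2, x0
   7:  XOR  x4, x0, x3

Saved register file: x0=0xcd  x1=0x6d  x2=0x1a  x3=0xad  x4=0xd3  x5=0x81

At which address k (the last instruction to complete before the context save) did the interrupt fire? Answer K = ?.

after  0: x0=0xcd x1=0x6d x2=0x1a x3=0x4f x4=0xd3 x5=0x91  N=0 Z=0
after  1: x0=0xcd x1=0x6d x2=0x1a x3=0xad x4=0xd3 x5=0x91  N=1 Z=0
after  2: x0=0xcd x1=0x6d x2=0x1a x3=0xad x4=0xd3 x5=0x81  N=1 Z=0
-- IRQ taken; context saved, return-PC = 3 --

K = 2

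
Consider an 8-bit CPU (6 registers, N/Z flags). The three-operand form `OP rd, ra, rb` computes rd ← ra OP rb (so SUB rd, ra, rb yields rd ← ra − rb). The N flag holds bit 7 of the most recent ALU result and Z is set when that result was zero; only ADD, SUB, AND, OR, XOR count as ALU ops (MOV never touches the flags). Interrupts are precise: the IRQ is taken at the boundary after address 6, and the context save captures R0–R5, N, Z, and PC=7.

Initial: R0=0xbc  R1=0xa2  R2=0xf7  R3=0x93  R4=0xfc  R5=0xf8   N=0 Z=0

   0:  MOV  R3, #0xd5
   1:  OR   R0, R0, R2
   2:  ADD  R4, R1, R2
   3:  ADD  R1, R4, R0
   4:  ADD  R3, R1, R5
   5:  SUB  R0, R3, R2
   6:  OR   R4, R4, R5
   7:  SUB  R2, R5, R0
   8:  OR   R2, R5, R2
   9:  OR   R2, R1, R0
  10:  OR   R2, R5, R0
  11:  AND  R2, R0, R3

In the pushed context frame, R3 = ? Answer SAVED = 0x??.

SAVED = 0x90

after  0: R0=0xbc R1=0xa2 R2=0xf7 R3=0xd5 R4=0xfc R5=0xf8  N=0 Z=0
after  1: R0=0xff R1=0xa2 R2=0xf7 R3=0xd5 R4=0xfc R5=0xf8  N=1 Z=0
after  2: R0=0xff R1=0xa2 R2=0xf7 R3=0xd5 R4=0x99 R5=0xf8  N=1 Z=0
after  3: R0=0xff R1=0x98 R2=0xf7 R3=0xd5 R4=0x99 R5=0xf8  N=1 Z=0
after  4: R0=0xff R1=0x98 R2=0xf7 R3=0x90 R4=0x99 R5=0xf8  N=1 Z=0
after  5: R0=0x99 R1=0x98 R2=0xf7 R3=0x90 R4=0x99 R5=0xf8  N=1 Z=0
after  6: R0=0x99 R1=0x98 R2=0xf7 R3=0x90 R4=0xf9 R5=0xf8  N=1 Z=0
-- IRQ taken; context saved, return-PC = 7 --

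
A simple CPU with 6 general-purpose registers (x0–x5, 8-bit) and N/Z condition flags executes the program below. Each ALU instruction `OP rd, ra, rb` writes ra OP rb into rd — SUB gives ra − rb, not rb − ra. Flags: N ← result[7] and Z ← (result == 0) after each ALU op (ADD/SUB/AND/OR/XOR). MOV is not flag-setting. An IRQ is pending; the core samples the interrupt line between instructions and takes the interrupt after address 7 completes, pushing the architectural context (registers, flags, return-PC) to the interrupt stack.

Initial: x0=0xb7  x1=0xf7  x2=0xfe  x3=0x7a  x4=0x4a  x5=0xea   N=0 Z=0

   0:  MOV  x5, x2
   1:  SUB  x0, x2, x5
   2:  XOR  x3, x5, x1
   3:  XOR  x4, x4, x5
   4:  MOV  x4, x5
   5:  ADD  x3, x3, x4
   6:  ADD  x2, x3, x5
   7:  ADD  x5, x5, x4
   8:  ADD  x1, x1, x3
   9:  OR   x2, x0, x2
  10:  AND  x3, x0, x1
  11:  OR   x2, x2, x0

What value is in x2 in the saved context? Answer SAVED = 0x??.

SAVED = 0x05

after  0: x0=0xb7 x1=0xf7 x2=0xfe x3=0x7a x4=0x4a x5=0xfe  N=0 Z=0
after  1: x0=0x00 x1=0xf7 x2=0xfe x3=0x7a x4=0x4a x5=0xfe  N=0 Z=1
after  2: x0=0x00 x1=0xf7 x2=0xfe x3=0x09 x4=0x4a x5=0xfe  N=0 Z=0
after  3: x0=0x00 x1=0xf7 x2=0xfe x3=0x09 x4=0xb4 x5=0xfe  N=1 Z=0
after  4: x0=0x00 x1=0xf7 x2=0xfe x3=0x09 x4=0xfe x5=0xfe  N=1 Z=0
after  5: x0=0x00 x1=0xf7 x2=0xfe x3=0x07 x4=0xfe x5=0xfe  N=0 Z=0
after  6: x0=0x00 x1=0xf7 x2=0x05 x3=0x07 x4=0xfe x5=0xfe  N=0 Z=0
after  7: x0=0x00 x1=0xf7 x2=0x05 x3=0x07 x4=0xfe x5=0xfc  N=1 Z=0
-- IRQ taken; context saved, return-PC = 8 --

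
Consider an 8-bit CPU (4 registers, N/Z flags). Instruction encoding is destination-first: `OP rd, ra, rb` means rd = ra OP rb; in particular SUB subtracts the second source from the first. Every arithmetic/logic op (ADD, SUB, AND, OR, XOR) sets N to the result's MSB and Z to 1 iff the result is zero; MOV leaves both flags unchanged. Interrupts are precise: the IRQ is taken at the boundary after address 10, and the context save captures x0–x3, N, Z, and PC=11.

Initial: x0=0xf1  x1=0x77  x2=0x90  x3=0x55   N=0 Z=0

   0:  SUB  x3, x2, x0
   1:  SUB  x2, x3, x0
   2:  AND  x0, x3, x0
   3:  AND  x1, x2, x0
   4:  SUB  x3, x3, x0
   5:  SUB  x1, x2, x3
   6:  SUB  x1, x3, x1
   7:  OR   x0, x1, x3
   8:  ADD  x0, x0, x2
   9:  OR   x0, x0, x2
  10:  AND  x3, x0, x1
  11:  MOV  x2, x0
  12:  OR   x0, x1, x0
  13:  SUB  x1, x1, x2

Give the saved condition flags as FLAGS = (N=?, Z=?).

after  0: x0=0xf1 x1=0x77 x2=0x90 x3=0x9f  N=1 Z=0
after  1: x0=0xf1 x1=0x77 x2=0xae x3=0x9f  N=1 Z=0
after  2: x0=0x91 x1=0x77 x2=0xae x3=0x9f  N=1 Z=0
after  3: x0=0x91 x1=0x80 x2=0xae x3=0x9f  N=1 Z=0
after  4: x0=0x91 x1=0x80 x2=0xae x3=0x0e  N=0 Z=0
after  5: x0=0x91 x1=0xa0 x2=0xae x3=0x0e  N=1 Z=0
after  6: x0=0x91 x1=0x6e x2=0xae x3=0x0e  N=0 Z=0
after  7: x0=0x6e x1=0x6e x2=0xae x3=0x0e  N=0 Z=0
after  8: x0=0x1c x1=0x6e x2=0xae x3=0x0e  N=0 Z=0
after  9: x0=0xbe x1=0x6e x2=0xae x3=0x0e  N=1 Z=0
after 10: x0=0xbe x1=0x6e x2=0xae x3=0x2e  N=0 Z=0
-- IRQ taken; context saved, return-PC = 11 --

FLAGS = (N=0, Z=0)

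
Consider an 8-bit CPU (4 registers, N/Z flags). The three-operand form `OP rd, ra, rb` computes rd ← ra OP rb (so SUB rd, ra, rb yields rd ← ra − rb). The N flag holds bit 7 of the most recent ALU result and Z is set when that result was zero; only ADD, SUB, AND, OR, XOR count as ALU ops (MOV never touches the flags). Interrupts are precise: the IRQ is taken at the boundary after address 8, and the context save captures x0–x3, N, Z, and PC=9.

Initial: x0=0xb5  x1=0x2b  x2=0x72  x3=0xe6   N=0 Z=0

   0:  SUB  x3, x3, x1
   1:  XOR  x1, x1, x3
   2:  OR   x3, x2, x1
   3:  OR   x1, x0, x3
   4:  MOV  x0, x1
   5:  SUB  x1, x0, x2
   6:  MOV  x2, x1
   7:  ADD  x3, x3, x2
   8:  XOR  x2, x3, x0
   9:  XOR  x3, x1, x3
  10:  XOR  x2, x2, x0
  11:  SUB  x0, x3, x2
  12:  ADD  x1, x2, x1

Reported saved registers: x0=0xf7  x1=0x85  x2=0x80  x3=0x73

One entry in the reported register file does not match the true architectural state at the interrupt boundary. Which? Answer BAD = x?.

BAD = x3

after  0: x0=0xb5 x1=0x2b x2=0x72 x3=0xbb  N=1 Z=0
after  1: x0=0xb5 x1=0x90 x2=0x72 x3=0xbb  N=1 Z=0
after  2: x0=0xb5 x1=0x90 x2=0x72 x3=0xf2  N=1 Z=0
after  3: x0=0xb5 x1=0xf7 x2=0x72 x3=0xf2  N=1 Z=0
after  4: x0=0xf7 x1=0xf7 x2=0x72 x3=0xf2  N=1 Z=0
after  5: x0=0xf7 x1=0x85 x2=0x72 x3=0xf2  N=1 Z=0
after  6: x0=0xf7 x1=0x85 x2=0x85 x3=0xf2  N=1 Z=0
after  7: x0=0xf7 x1=0x85 x2=0x85 x3=0x77  N=0 Z=0
after  8: x0=0xf7 x1=0x85 x2=0x80 x3=0x77  N=1 Z=0
-- IRQ taken; context saved, return-PC = 9 --
mismatch: x3: reported 0x73 vs actual 0x77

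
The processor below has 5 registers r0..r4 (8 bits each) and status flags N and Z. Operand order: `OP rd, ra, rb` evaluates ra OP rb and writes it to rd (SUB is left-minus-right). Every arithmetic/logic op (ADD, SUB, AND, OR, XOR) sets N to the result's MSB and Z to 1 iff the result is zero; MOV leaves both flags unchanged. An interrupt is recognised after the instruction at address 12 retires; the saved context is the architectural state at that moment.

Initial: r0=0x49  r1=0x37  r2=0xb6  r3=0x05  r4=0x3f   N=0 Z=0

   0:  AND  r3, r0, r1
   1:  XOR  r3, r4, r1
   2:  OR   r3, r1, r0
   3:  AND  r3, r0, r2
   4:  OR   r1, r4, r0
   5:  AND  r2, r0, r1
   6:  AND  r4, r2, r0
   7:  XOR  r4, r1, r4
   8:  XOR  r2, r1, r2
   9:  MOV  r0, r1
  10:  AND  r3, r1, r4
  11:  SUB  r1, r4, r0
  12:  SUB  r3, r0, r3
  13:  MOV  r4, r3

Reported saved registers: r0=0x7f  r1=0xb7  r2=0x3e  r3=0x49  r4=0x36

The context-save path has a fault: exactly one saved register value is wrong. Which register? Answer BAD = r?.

BAD = r2

after  0: r0=0x49 r1=0x37 r2=0xb6 r3=0x01 r4=0x3f  N=0 Z=0
after  1: r0=0x49 r1=0x37 r2=0xb6 r3=0x08 r4=0x3f  N=0 Z=0
after  2: r0=0x49 r1=0x37 r2=0xb6 r3=0x7f r4=0x3f  N=0 Z=0
after  3: r0=0x49 r1=0x37 r2=0xb6 r3=0x00 r4=0x3f  N=0 Z=1
after  4: r0=0x49 r1=0x7f r2=0xb6 r3=0x00 r4=0x3f  N=0 Z=0
after  5: r0=0x49 r1=0x7f r2=0x49 r3=0x00 r4=0x3f  N=0 Z=0
after  6: r0=0x49 r1=0x7f r2=0x49 r3=0x00 r4=0x49  N=0 Z=0
after  7: r0=0x49 r1=0x7f r2=0x49 r3=0x00 r4=0x36  N=0 Z=0
after  8: r0=0x49 r1=0x7f r2=0x36 r3=0x00 r4=0x36  N=0 Z=0
after  9: r0=0x7f r1=0x7f r2=0x36 r3=0x00 r4=0x36  N=0 Z=0
after 10: r0=0x7f r1=0x7f r2=0x36 r3=0x36 r4=0x36  N=0 Z=0
after 11: r0=0x7f r1=0xb7 r2=0x36 r3=0x36 r4=0x36  N=1 Z=0
after 12: r0=0x7f r1=0xb7 r2=0x36 r3=0x49 r4=0x36  N=0 Z=0
-- IRQ taken; context saved, return-PC = 13 --
mismatch: r2: reported 0x3e vs actual 0x36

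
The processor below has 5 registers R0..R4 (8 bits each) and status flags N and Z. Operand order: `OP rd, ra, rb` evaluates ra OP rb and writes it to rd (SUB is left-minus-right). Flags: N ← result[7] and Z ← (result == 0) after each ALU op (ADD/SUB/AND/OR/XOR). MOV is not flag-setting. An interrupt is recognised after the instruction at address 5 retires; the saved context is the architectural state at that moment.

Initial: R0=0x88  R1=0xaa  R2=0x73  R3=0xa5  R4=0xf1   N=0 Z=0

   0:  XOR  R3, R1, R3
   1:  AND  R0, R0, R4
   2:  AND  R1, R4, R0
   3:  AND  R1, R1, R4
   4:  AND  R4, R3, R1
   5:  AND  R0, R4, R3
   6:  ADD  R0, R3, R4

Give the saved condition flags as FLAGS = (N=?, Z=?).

FLAGS = (N=0, Z=1)

after  0: R0=0x88 R1=0xaa R2=0x73 R3=0x0f R4=0xf1  N=0 Z=0
after  1: R0=0x80 R1=0xaa R2=0x73 R3=0x0f R4=0xf1  N=1 Z=0
after  2: R0=0x80 R1=0x80 R2=0x73 R3=0x0f R4=0xf1  N=1 Z=0
after  3: R0=0x80 R1=0x80 R2=0x73 R3=0x0f R4=0xf1  N=1 Z=0
after  4: R0=0x80 R1=0x80 R2=0x73 R3=0x0f R4=0x00  N=0 Z=1
after  5: R0=0x00 R1=0x80 R2=0x73 R3=0x0f R4=0x00  N=0 Z=1
-- IRQ taken; context saved, return-PC = 6 --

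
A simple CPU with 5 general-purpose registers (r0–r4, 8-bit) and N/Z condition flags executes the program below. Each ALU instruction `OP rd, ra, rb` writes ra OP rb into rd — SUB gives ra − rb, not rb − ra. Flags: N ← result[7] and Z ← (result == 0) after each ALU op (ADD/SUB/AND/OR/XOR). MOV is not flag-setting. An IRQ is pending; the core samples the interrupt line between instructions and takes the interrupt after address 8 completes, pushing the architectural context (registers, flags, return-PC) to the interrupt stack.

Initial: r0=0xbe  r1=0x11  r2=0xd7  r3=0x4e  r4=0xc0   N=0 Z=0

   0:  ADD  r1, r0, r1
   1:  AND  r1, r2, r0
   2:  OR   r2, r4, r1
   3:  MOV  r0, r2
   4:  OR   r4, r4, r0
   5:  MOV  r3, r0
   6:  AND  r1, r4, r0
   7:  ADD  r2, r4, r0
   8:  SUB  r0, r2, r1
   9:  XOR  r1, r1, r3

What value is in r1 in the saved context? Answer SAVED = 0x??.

SAVED = 0xd6

after  0: r0=0xbe r1=0xcf r2=0xd7 r3=0x4e r4=0xc0  N=1 Z=0
after  1: r0=0xbe r1=0x96 r2=0xd7 r3=0x4e r4=0xc0  N=1 Z=0
after  2: r0=0xbe r1=0x96 r2=0xd6 r3=0x4e r4=0xc0  N=1 Z=0
after  3: r0=0xd6 r1=0x96 r2=0xd6 r3=0x4e r4=0xc0  N=1 Z=0
after  4: r0=0xd6 r1=0x96 r2=0xd6 r3=0x4e r4=0xd6  N=1 Z=0
after  5: r0=0xd6 r1=0x96 r2=0xd6 r3=0xd6 r4=0xd6  N=1 Z=0
after  6: r0=0xd6 r1=0xd6 r2=0xd6 r3=0xd6 r4=0xd6  N=1 Z=0
after  7: r0=0xd6 r1=0xd6 r2=0xac r3=0xd6 r4=0xd6  N=1 Z=0
after  8: r0=0xd6 r1=0xd6 r2=0xac r3=0xd6 r4=0xd6  N=1 Z=0
-- IRQ taken; context saved, return-PC = 9 --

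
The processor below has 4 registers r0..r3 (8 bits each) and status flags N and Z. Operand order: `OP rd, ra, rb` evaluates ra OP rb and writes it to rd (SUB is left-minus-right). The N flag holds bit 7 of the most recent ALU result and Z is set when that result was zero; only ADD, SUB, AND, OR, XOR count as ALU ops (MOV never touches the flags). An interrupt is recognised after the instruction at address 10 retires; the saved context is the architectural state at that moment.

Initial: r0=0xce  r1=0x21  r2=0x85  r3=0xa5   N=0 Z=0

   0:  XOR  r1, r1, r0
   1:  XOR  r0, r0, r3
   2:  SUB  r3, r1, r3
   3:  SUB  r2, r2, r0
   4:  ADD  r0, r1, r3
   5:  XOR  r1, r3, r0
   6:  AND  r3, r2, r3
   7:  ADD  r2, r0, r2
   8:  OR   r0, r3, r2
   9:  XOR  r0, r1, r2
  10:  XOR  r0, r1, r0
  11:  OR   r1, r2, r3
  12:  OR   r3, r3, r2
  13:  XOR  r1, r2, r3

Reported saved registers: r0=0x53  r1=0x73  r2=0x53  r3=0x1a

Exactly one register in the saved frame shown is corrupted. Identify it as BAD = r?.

after  0: r0=0xce r1=0xef r2=0x85 r3=0xa5  N=1 Z=0
after  1: r0=0x6b r1=0xef r2=0x85 r3=0xa5  N=0 Z=0
after  2: r0=0x6b r1=0xef r2=0x85 r3=0x4a  N=0 Z=0
after  3: r0=0x6b r1=0xef r2=0x1a r3=0x4a  N=0 Z=0
after  4: r0=0x39 r1=0xef r2=0x1a r3=0x4a  N=0 Z=0
after  5: r0=0x39 r1=0x73 r2=0x1a r3=0x4a  N=0 Z=0
after  6: r0=0x39 r1=0x73 r2=0x1a r3=0x0a  N=0 Z=0
after  7: r0=0x39 r1=0x73 r2=0x53 r3=0x0a  N=0 Z=0
after  8: r0=0x5b r1=0x73 r2=0x53 r3=0x0a  N=0 Z=0
after  9: r0=0x20 r1=0x73 r2=0x53 r3=0x0a  N=0 Z=0
after 10: r0=0x53 r1=0x73 r2=0x53 r3=0x0a  N=0 Z=0
-- IRQ taken; context saved, return-PC = 11 --
mismatch: r3: reported 0x1a vs actual 0x0a

BAD = r3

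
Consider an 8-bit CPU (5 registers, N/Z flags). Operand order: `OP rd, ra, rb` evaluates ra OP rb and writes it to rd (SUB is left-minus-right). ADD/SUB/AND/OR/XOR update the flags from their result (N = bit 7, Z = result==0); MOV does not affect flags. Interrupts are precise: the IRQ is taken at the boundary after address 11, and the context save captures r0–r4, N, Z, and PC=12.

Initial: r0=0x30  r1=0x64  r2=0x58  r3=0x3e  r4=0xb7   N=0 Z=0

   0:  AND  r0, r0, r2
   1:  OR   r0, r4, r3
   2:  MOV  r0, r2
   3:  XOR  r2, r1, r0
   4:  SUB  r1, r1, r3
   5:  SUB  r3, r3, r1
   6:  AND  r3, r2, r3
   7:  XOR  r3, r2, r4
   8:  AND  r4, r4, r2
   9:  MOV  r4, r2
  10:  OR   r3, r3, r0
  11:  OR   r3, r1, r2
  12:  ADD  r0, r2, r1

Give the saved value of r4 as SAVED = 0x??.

SAVED = 0x3c

after  0: r0=0x10 r1=0x64 r2=0x58 r3=0x3e r4=0xb7  N=0 Z=0
after  1: r0=0xbf r1=0x64 r2=0x58 r3=0x3e r4=0xb7  N=1 Z=0
after  2: r0=0x58 r1=0x64 r2=0x58 r3=0x3e r4=0xb7  N=1 Z=0
after  3: r0=0x58 r1=0x64 r2=0x3c r3=0x3e r4=0xb7  N=0 Z=0
after  4: r0=0x58 r1=0x26 r2=0x3c r3=0x3e r4=0xb7  N=0 Z=0
after  5: r0=0x58 r1=0x26 r2=0x3c r3=0x18 r4=0xb7  N=0 Z=0
after  6: r0=0x58 r1=0x26 r2=0x3c r3=0x18 r4=0xb7  N=0 Z=0
after  7: r0=0x58 r1=0x26 r2=0x3c r3=0x8b r4=0xb7  N=1 Z=0
after  8: r0=0x58 r1=0x26 r2=0x3c r3=0x8b r4=0x34  N=0 Z=0
after  9: r0=0x58 r1=0x26 r2=0x3c r3=0x8b r4=0x3c  N=0 Z=0
after 10: r0=0x58 r1=0x26 r2=0x3c r3=0xdb r4=0x3c  N=1 Z=0
after 11: r0=0x58 r1=0x26 r2=0x3c r3=0x3e r4=0x3c  N=0 Z=0
-- IRQ taken; context saved, return-PC = 12 --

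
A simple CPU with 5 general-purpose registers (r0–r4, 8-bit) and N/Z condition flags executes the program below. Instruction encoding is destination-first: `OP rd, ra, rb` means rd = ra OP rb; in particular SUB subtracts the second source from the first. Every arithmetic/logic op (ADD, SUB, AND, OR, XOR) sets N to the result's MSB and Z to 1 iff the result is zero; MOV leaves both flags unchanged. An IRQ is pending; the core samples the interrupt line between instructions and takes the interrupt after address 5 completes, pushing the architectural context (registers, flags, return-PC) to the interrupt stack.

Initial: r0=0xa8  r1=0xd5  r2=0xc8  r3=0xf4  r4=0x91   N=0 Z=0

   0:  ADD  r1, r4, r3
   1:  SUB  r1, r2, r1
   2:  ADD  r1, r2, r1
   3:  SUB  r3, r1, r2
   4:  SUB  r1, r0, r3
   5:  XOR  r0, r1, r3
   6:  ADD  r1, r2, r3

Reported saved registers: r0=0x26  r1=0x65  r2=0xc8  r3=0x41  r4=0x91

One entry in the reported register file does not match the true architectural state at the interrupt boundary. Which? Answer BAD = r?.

BAD = r3

after  0: r0=0xa8 r1=0x85 r2=0xc8 r3=0xf4 r4=0x91  N=1 Z=0
after  1: r0=0xa8 r1=0x43 r2=0xc8 r3=0xf4 r4=0x91  N=0 Z=0
after  2: r0=0xa8 r1=0x0b r2=0xc8 r3=0xf4 r4=0x91  N=0 Z=0
after  3: r0=0xa8 r1=0x0b r2=0xc8 r3=0x43 r4=0x91  N=0 Z=0
after  4: r0=0xa8 r1=0x65 r2=0xc8 r3=0x43 r4=0x91  N=0 Z=0
after  5: r0=0x26 r1=0x65 r2=0xc8 r3=0x43 r4=0x91  N=0 Z=0
-- IRQ taken; context saved, return-PC = 6 --
mismatch: r3: reported 0x41 vs actual 0x43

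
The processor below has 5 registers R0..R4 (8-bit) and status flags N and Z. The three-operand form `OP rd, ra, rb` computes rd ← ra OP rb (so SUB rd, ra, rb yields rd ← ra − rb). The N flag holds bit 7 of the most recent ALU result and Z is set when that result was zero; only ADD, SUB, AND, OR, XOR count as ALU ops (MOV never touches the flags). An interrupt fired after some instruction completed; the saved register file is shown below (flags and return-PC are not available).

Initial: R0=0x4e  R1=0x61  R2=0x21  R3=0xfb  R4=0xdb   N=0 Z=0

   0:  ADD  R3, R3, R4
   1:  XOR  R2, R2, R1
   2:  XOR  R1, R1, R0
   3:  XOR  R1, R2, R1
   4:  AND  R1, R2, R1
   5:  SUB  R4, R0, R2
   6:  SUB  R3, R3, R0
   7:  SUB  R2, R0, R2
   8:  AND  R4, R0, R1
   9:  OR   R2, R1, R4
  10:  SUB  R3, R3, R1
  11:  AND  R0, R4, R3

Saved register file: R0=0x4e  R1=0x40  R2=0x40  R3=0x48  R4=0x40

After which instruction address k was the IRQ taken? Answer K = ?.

after  0: R0=0x4e R1=0x61 R2=0x21 R3=0xd6 R4=0xdb  N=1 Z=0
after  1: R0=0x4e R1=0x61 R2=0x40 R3=0xd6 R4=0xdb  N=0 Z=0
after  2: R0=0x4e R1=0x2f R2=0x40 R3=0xd6 R4=0xdb  N=0 Z=0
after  3: R0=0x4e R1=0x6f R2=0x40 R3=0xd6 R4=0xdb  N=0 Z=0
after  4: R0=0x4e R1=0x40 R2=0x40 R3=0xd6 R4=0xdb  N=0 Z=0
after  5: R0=0x4e R1=0x40 R2=0x40 R3=0xd6 R4=0x0e  N=0 Z=0
after  6: R0=0x4e R1=0x40 R2=0x40 R3=0x88 R4=0x0e  N=1 Z=0
after  7: R0=0x4e R1=0x40 R2=0x0e R3=0x88 R4=0x0e  N=0 Z=0
after  8: R0=0x4e R1=0x40 R2=0x0e R3=0x88 R4=0x40  N=0 Z=0
after  9: R0=0x4e R1=0x40 R2=0x40 R3=0x88 R4=0x40  N=0 Z=0
after 10: R0=0x4e R1=0x40 R2=0x40 R3=0x48 R4=0x40  N=0 Z=0
-- IRQ taken; context saved, return-PC = 11 --

K = 10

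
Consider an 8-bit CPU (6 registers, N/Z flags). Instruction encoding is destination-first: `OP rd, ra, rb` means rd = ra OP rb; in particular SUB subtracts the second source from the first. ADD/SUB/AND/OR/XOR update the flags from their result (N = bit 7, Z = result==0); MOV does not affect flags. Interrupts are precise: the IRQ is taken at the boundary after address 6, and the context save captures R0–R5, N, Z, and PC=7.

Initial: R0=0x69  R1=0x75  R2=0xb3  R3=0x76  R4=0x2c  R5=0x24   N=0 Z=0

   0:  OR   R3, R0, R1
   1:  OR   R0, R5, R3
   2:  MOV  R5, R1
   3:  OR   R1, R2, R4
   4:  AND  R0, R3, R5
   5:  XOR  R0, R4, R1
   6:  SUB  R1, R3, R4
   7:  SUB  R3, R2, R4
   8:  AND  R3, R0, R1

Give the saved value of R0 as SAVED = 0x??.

after  0: R0=0x69 R1=0x75 R2=0xb3 R3=0x7d R4=0x2c R5=0x24  N=0 Z=0
after  1: R0=0x7d R1=0x75 R2=0xb3 R3=0x7d R4=0x2c R5=0x24  N=0 Z=0
after  2: R0=0x7d R1=0x75 R2=0xb3 R3=0x7d R4=0x2c R5=0x75  N=0 Z=0
after  3: R0=0x7d R1=0xbf R2=0xb3 R3=0x7d R4=0x2c R5=0x75  N=1 Z=0
after  4: R0=0x75 R1=0xbf R2=0xb3 R3=0x7d R4=0x2c R5=0x75  N=0 Z=0
after  5: R0=0x93 R1=0xbf R2=0xb3 R3=0x7d R4=0x2c R5=0x75  N=1 Z=0
after  6: R0=0x93 R1=0x51 R2=0xb3 R3=0x7d R4=0x2c R5=0x75  N=0 Z=0
-- IRQ taken; context saved, return-PC = 7 --

SAVED = 0x93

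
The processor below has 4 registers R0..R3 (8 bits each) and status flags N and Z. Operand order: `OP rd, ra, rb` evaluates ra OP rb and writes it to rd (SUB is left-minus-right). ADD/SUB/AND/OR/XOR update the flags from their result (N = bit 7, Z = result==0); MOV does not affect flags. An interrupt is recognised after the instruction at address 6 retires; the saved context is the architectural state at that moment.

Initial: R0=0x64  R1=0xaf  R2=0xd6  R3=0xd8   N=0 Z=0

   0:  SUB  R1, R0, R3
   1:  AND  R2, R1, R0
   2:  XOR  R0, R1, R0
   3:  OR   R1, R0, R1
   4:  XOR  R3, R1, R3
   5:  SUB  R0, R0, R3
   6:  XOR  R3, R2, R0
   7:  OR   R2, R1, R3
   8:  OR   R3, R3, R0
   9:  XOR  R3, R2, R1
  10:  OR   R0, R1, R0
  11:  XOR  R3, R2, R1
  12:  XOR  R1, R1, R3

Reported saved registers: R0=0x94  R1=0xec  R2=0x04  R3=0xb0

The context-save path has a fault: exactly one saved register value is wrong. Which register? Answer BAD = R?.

after  0: R0=0x64 R1=0x8c R2=0xd6 R3=0xd8  N=1 Z=0
after  1: R0=0x64 R1=0x8c R2=0x04 R3=0xd8  N=0 Z=0
after  2: R0=0xe8 R1=0x8c R2=0x04 R3=0xd8  N=1 Z=0
after  3: R0=0xe8 R1=0xec R2=0x04 R3=0xd8  N=1 Z=0
after  4: R0=0xe8 R1=0xec R2=0x04 R3=0x34  N=0 Z=0
after  5: R0=0xb4 R1=0xec R2=0x04 R3=0x34  N=1 Z=0
after  6: R0=0xb4 R1=0xec R2=0x04 R3=0xb0  N=1 Z=0
-- IRQ taken; context saved, return-PC = 7 --
mismatch: R0: reported 0x94 vs actual 0xb4

BAD = R0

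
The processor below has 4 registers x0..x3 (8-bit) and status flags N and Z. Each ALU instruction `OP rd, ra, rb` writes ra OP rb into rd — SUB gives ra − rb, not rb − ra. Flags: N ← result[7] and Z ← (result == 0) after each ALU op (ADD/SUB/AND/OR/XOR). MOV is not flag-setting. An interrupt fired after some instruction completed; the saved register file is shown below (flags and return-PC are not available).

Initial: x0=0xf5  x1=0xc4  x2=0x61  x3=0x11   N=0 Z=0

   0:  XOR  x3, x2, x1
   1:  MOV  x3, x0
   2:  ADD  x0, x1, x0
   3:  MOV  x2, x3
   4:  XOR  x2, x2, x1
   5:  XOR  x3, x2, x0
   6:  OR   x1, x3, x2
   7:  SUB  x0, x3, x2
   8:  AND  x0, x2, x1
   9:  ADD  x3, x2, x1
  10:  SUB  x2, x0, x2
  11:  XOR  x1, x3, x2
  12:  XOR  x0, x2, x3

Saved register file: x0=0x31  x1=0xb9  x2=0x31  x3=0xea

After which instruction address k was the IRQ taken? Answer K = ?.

after  0: x0=0xf5 x1=0xc4 x2=0x61 x3=0xa5  N=1 Z=0
after  1: x0=0xf5 x1=0xc4 x2=0x61 x3=0xf5  N=1 Z=0
after  2: x0=0xb9 x1=0xc4 x2=0x61 x3=0xf5  N=1 Z=0
after  3: x0=0xb9 x1=0xc4 x2=0xf5 x3=0xf5  N=1 Z=0
after  4: x0=0xb9 x1=0xc4 x2=0x31 x3=0xf5  N=0 Z=0
after  5: x0=0xb9 x1=0xc4 x2=0x31 x3=0x88  N=1 Z=0
after  6: x0=0xb9 x1=0xb9 x2=0x31 x3=0x88  N=1 Z=0
after  7: x0=0x57 x1=0xb9 x2=0x31 x3=0x88  N=0 Z=0
after  8: x0=0x31 x1=0xb9 x2=0x31 x3=0x88  N=0 Z=0
after  9: x0=0x31 x1=0xb9 x2=0x31 x3=0xea  N=1 Z=0
-- IRQ taken; context saved, return-PC = 10 --

K = 9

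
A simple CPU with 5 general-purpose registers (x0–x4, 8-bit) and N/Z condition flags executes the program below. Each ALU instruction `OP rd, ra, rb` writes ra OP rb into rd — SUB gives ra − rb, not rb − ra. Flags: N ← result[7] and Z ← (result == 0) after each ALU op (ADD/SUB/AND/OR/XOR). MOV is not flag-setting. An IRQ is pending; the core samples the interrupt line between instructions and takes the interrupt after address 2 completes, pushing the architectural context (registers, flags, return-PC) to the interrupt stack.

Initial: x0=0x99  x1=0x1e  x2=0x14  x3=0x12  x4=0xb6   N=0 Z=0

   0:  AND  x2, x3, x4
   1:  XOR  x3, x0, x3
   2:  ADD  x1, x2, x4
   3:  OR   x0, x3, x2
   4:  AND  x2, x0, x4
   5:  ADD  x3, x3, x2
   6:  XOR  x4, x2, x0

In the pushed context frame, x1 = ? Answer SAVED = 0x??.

after  0: x0=0x99 x1=0x1e x2=0x12 x3=0x12 x4=0xb6  N=0 Z=0
after  1: x0=0x99 x1=0x1e x2=0x12 x3=0x8b x4=0xb6  N=1 Z=0
after  2: x0=0x99 x1=0xc8 x2=0x12 x3=0x8b x4=0xb6  N=1 Z=0
-- IRQ taken; context saved, return-PC = 3 --

SAVED = 0xc8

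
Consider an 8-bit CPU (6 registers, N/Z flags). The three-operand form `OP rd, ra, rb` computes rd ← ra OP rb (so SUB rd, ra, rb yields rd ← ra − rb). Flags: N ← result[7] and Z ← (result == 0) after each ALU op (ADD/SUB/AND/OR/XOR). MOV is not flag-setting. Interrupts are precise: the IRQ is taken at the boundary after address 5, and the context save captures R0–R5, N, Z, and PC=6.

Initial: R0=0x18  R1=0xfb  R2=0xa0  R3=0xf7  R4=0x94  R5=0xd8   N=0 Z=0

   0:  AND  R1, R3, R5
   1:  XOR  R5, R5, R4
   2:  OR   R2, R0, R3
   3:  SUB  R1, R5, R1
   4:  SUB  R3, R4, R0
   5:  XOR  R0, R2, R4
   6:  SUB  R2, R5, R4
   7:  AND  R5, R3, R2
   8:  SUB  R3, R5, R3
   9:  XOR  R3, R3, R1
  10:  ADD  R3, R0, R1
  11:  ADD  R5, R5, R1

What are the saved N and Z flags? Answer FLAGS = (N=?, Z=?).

FLAGS = (N=0, Z=0)

after  0: R0=0x18 R1=0xd0 R2=0xa0 R3=0xf7 R4=0x94 R5=0xd8  N=1 Z=0
after  1: R0=0x18 R1=0xd0 R2=0xa0 R3=0xf7 R4=0x94 R5=0x4c  N=0 Z=0
after  2: R0=0x18 R1=0xd0 R2=0xff R3=0xf7 R4=0x94 R5=0x4c  N=1 Z=0
after  3: R0=0x18 R1=0x7c R2=0xff R3=0xf7 R4=0x94 R5=0x4c  N=0 Z=0
after  4: R0=0x18 R1=0x7c R2=0xff R3=0x7c R4=0x94 R5=0x4c  N=0 Z=0
after  5: R0=0x6b R1=0x7c R2=0xff R3=0x7c R4=0x94 R5=0x4c  N=0 Z=0
-- IRQ taken; context saved, return-PC = 6 --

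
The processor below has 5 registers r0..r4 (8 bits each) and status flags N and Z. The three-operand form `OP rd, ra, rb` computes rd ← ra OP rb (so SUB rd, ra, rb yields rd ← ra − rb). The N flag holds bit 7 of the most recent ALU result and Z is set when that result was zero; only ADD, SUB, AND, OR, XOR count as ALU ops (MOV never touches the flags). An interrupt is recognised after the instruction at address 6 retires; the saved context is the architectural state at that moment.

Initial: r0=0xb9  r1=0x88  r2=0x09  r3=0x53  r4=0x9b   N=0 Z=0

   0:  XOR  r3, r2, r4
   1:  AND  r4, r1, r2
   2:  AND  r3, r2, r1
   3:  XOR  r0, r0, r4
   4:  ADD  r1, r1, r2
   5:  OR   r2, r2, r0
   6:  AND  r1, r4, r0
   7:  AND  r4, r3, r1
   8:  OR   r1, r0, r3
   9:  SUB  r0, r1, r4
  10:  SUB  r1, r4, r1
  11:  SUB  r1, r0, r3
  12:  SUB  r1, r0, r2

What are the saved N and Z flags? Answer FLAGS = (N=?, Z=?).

FLAGS = (N=0, Z=1)

after  0: r0=0xb9 r1=0x88 r2=0x09 r3=0x92 r4=0x9b  N=1 Z=0
after  1: r0=0xb9 r1=0x88 r2=0x09 r3=0x92 r4=0x08  N=0 Z=0
after  2: r0=0xb9 r1=0x88 r2=0x09 r3=0x08 r4=0x08  N=0 Z=0
after  3: r0=0xb1 r1=0x88 r2=0x09 r3=0x08 r4=0x08  N=1 Z=0
after  4: r0=0xb1 r1=0x91 r2=0x09 r3=0x08 r4=0x08  N=1 Z=0
after  5: r0=0xb1 r1=0x91 r2=0xb9 r3=0x08 r4=0x08  N=1 Z=0
after  6: r0=0xb1 r1=0x00 r2=0xb9 r3=0x08 r4=0x08  N=0 Z=1
-- IRQ taken; context saved, return-PC = 7 --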